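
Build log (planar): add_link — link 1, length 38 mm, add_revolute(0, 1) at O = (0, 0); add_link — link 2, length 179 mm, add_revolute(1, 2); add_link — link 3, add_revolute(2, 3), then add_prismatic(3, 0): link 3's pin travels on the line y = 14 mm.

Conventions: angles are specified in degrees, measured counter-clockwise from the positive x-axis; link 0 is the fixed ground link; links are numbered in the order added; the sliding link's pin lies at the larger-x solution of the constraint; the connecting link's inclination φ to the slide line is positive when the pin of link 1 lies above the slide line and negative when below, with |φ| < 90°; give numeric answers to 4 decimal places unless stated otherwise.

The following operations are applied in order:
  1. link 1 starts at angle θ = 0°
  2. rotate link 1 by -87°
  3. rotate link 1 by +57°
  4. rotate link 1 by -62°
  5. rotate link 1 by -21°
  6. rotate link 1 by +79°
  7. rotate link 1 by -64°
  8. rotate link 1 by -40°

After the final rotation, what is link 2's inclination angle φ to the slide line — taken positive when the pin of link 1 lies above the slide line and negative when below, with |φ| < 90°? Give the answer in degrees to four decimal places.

geometry: r = 38 mm, L = 179 mm, e = 14 mm; θ starts at 0°
rotate link 1 by -87°: θ ← 0° -87° = -87°
rotate link 1 by +57°: θ ← -87° +57° = -30°
rotate link 1 by -62°: θ ← -30° -62° = -92°
rotate link 1 by -21°: θ ← -92° -21° = -113°
rotate link 1 by +79°: θ ← -113° +79° = -34°
rotate link 1 by -64°: θ ← -34° -64° = -98°
rotate link 1 by -40°: θ ← -98° -40° = -138°
h = r sin θ − e = -25.426963 − 14 = -39.426963
sin φ = h / L = -39.426963 / 179 = -0.22026236
φ = arcsin(-0.22026236) = -12.724443°

-12.7244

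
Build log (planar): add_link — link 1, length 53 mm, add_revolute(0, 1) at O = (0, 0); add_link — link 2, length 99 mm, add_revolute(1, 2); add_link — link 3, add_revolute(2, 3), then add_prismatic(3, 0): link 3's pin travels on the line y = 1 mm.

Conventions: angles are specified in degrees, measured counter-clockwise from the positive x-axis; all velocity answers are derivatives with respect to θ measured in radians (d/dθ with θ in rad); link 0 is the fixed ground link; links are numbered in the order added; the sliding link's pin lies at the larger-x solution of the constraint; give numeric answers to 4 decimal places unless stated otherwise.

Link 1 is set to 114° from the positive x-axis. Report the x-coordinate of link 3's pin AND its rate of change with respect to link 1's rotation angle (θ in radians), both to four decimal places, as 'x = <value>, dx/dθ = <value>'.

geometry: r = 53 mm, L = 99 mm, e = 1 mm
crank pin P = (r cos θ, r sin θ) = (-21.557042, 48.417909)
h = r sin θ − e = 48.417909 − 1 = 47.417909
x = r cos θ + √(L² − h²) = -21.557042 + 86.905362 = 65.348320
dx/dθ = −r sin θ − h·r cos θ/√(L² − h²) (θ in radians; h = 47.417909) = -36.655806

x = 65.3483, dx/dθ = -36.6558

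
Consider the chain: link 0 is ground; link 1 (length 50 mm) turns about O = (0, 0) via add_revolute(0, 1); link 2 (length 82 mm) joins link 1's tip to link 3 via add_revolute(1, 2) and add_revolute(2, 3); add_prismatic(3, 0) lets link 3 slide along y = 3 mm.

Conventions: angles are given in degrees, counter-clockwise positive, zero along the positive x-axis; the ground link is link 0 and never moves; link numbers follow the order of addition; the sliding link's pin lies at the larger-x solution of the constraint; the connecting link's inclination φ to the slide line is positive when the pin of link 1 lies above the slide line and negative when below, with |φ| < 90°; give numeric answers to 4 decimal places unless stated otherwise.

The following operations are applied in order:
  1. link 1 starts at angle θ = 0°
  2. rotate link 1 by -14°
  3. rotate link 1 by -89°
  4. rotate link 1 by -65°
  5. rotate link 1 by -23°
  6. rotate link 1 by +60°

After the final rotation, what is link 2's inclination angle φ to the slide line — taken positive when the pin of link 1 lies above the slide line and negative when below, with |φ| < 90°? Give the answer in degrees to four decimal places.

geometry: r = 50 mm, L = 82 mm, e = 3 mm; θ starts at 0°
rotate link 1 by -14°: θ ← 0° -14° = -14°
rotate link 1 by -89°: θ ← -14° -89° = -103°
rotate link 1 by -65°: θ ← -103° -65° = -168°
rotate link 1 by -23°: θ ← -168° -23° = -191°
rotate link 1 by +60°: θ ← -191° +60° = -131°
h = r sin θ − e = -37.735479 − 3 = -40.735479
sin φ = h / L = -40.735479 / 82 = -0.49677413
φ = arcsin(-0.49677413) = -29.786807°

-29.7868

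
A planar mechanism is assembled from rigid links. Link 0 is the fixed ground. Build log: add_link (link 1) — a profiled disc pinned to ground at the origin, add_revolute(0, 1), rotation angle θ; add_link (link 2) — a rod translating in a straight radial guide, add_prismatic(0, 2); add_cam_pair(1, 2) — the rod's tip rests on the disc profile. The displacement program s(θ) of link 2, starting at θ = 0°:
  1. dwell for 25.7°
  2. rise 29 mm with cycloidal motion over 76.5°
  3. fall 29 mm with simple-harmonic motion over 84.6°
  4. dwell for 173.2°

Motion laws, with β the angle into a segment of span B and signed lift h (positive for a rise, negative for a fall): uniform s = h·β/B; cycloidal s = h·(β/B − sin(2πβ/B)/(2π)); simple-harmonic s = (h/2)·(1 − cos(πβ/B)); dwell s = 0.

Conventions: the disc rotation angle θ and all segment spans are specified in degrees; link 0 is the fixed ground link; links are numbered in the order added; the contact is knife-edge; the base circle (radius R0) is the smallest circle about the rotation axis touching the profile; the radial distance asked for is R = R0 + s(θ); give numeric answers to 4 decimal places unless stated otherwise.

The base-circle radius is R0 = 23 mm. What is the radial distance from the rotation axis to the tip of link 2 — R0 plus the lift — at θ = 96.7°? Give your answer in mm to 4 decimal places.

seg 1 [0°–25.7°] dwell: s stays 0.0000
seg 2 [25.7°–102.2°] cycloidal, h=29: θ=96.7° here. β=71, B=76.5. 29·(0.9281 − sin(2π·0.9281)/(2π)) = 28.9298 → s = 28.9298
R = R0 + s = 23 + 28.9298 = 51.9298

51.9298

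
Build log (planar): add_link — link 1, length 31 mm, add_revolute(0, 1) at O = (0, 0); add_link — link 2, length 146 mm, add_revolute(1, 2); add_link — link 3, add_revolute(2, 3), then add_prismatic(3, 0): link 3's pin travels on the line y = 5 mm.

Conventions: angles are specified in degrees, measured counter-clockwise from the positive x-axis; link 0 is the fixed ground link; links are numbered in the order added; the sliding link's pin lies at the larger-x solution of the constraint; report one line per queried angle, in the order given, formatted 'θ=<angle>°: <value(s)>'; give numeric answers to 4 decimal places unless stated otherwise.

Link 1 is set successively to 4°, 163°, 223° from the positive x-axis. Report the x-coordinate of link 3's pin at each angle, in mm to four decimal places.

geometry: r = 31 mm, L = 146 mm, e = 5 mm
θ=4°: crank pin P = (r cos θ, r sin θ) = (30.924486, 2.162451)
θ=4°: h = r sin θ − e = 2.162451 − 5 = -2.837549
θ=4°: x = r cos θ + √(L² − h²) = 30.924486 + 145.972423 = 176.896909
θ=163°: crank pin P = (r cos θ, r sin θ) = (-29.645447, 9.063523)
θ=163°: h = r sin θ − e = 9.063523 − 5 = 4.063523
θ=163°: x = r cos θ + √(L² − h²) = -29.645447 + 145.943440 = 116.297993
θ=223°: crank pin P = (r cos θ, r sin θ) = (-22.671965, -21.141949)
θ=223°: h = r sin θ − e = -21.141949 − 5 = -26.141949
θ=223°: x = r cos θ + √(L² − h²) = -22.671965 + 143.640518 = 120.968554

θ=4°: 176.8969
θ=163°: 116.2980
θ=223°: 120.9686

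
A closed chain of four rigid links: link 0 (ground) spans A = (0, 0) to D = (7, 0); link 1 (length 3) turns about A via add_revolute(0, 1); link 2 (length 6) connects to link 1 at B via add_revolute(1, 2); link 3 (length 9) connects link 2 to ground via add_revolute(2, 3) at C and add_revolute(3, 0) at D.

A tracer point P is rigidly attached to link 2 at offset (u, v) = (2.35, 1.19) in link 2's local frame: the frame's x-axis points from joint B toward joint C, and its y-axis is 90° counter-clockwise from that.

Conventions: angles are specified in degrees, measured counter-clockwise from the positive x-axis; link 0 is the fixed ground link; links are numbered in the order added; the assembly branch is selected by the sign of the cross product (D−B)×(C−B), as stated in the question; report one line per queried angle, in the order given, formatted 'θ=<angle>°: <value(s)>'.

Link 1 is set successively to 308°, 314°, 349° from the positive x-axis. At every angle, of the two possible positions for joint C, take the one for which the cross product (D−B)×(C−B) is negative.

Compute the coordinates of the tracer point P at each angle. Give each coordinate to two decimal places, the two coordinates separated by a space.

A=(0,0), D=(7.00,0)
θ=308°: B = A + 3.00·(cos308°, sin308°) = (1.8470, -2.3640)
θ=308°: |BD| = 5.6694
θ=308°: circle(B,6.00) ∩ circle(D,9.00): a=-1.1340, h=5.8919
θ=308°:   candidates: C₊=(-1.6405,2.5183) cross=33.403; C₋=(3.2731,-8.1921) cross=-33.403
θ=308°:   branch - wants cross < 0 → take C=(3.2731,-8.1921) (cross=-33.403)
θ=308°: ex = (C−B)/|BC| = (0.2377,-0.9713); ey = (0.9713,0.2377)
θ=308°: P = B + 2.35·ex + 1.19·ey = (3.5614,-4.3638)
θ=314°: B = A + 3.00·(cos314°, sin314°) = (2.0840, -2.1580)
θ=314°: |BD| = 5.3688
θ=314°: circle(B,6.00) ∩ circle(D,9.00): a=-1.5064, h=5.8078
θ=314°:   candidates: C₊=(-1.6299,2.5544) cross=31.181; C₋=(3.0391,-8.0815) cross=-31.181
θ=314°:   branch - wants cross < 0 → take C=(3.0391,-8.0815) (cross=-31.181)
θ=314°: ex = (C−B)/|BC| = (0.1592,-0.9872); ey = (0.9872,0.1592)
θ=314°: P = B + 2.35·ex + 1.19·ey = (3.6329,-4.2886)
θ=349°: B = A + 3.00·(cos349°, sin349°) = (2.9449, -0.5724)
θ=349°: |BD| = 4.0953
θ=349°: circle(B,6.00) ∩ circle(D,9.00): a=-3.4464, h=4.9114
θ=349°:   candidates: C₊=(-1.1542,3.8091) cross=20.114; C₋=(0.2188,-5.9174) cross=-20.114
θ=349°:   branch - wants cross < 0 → take C=(0.2188,-5.9174) (cross=-20.114)
θ=349°: ex = (C−B)/|BC| = (-0.4543,-0.8908); ey = (0.8908,-0.4543)
θ=349°: P = B + 2.35·ex + 1.19·ey = (2.9372,-3.2065)

θ=308°: 3.56 -4.36
θ=314°: 3.63 -4.29
θ=349°: 2.94 -3.21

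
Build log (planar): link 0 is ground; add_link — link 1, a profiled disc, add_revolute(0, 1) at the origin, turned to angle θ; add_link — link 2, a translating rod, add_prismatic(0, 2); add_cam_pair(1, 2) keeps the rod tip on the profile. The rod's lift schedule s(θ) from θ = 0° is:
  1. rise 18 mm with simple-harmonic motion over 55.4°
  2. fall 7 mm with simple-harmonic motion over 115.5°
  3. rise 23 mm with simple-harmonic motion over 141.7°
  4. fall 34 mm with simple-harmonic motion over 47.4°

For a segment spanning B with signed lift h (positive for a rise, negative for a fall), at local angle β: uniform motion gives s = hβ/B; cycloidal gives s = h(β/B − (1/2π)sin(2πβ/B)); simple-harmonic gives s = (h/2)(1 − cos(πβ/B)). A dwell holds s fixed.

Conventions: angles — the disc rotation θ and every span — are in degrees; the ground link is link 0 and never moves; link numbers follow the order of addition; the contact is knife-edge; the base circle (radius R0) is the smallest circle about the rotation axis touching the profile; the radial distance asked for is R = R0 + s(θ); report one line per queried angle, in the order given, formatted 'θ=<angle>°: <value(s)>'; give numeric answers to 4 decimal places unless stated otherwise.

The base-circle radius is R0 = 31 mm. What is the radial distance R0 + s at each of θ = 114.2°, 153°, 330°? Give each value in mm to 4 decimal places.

seg 1 [0°–55.4°] simple-harmonic, h=18: full span → s += 18 → s = 18.0000
seg 2 [55.4°–170.9°] simple-harmonic, h=-7: θ=114.2° here. β=58.8, B=115.5. -7/2·(1 − cos(π·0.5091)) = -3.5999 → s = 14.4001
seg 2 [55.4°–170.9°] simple-harmonic, h=-7: θ=153° here. β=97.6, B=115.5. -7/2·(1 − cos(π·0.8450)) = -6.5933 → s = 11.4067
seg 2 [55.4°–170.9°] simple-harmonic, h=-7: full span → s += -7 → s = 11.0000
seg 3 [170.9°–312.6°] simple-harmonic, h=23: full span → s += 23 → s = 34.0000
seg 4 [312.6°–360°] simple-harmonic, h=-34: θ=330° here. β=17.4, B=47.4. -34/2·(1 − cos(π·0.3671)) = -10.1061 → s = 23.8939
θ=114.2°: R = R0 + s = 31 + 14.4001 = 45.4001
θ=153°: R = R0 + s = 31 + 11.4067 = 42.4067
θ=330°: R = R0 + s = 31 + 23.8939 = 54.8939

θ=114.2°: 45.4001
θ=153°: 42.4067
θ=330°: 54.8939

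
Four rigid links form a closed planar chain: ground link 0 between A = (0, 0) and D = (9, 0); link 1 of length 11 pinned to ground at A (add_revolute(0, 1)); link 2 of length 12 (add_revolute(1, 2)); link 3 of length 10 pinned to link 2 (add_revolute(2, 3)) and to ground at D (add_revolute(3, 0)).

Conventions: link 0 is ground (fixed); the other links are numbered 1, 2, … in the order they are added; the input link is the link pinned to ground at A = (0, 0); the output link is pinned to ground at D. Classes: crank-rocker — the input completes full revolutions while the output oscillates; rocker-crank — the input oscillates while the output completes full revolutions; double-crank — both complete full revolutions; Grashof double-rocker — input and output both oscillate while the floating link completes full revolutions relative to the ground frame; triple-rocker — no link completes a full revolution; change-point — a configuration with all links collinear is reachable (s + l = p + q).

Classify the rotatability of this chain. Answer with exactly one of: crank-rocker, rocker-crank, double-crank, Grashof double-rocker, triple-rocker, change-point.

lengths: ground=9, input=11, coupler=12, output=10
sorted: s=9 (shortest), l=12 (longest), p+q=21
s + l = 21 vs p + q = 21
s + l = p + q → change-point (collinear configuration reachable)

change-point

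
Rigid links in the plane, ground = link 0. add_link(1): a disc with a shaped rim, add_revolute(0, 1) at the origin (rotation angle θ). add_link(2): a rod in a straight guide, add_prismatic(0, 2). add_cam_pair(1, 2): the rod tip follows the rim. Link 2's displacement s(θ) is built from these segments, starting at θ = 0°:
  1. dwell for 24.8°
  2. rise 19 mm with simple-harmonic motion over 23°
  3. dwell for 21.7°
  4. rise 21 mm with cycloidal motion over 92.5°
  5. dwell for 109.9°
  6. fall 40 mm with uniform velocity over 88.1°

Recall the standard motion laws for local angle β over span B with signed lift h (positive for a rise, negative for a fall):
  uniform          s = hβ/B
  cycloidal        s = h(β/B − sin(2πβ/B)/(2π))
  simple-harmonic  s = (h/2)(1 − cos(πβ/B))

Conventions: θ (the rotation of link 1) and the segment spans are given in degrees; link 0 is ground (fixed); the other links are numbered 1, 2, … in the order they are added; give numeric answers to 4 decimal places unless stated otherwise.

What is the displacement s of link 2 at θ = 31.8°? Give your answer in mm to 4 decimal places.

segment 1 (0° to 24.8°, dwell): s unchanged at 0.0000
θ = 31.8° falls in segment 2 (24.8° to 47.8°, simple-harmonic, h = 19): β = 31.8 − 24.8 = 7°, B = 23°; Δs = 19/2·(1 − cos(π·0.3043)) = 4.0215; s = 0.0000 + 4.0215 = 4.0215

4.0215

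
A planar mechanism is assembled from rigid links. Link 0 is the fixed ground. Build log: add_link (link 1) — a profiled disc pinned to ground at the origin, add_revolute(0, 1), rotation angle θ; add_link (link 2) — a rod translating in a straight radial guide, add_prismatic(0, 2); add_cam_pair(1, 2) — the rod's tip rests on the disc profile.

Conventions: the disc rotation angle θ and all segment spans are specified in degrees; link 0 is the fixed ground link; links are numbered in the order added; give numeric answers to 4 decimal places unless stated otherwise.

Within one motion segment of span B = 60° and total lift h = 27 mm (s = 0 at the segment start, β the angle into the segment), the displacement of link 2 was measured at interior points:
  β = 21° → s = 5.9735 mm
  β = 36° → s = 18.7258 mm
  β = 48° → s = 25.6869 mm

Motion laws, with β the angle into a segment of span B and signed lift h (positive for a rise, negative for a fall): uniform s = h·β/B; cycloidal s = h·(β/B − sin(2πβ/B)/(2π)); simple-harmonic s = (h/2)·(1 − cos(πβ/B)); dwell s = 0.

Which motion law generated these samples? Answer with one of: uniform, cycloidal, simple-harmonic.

candidates at β/B = r: uniform s = h·r (linear in β); cycloidal s = h·(r − sin(2πr)/(2π)); simple-harmonic s = (h/2)(1 − cos(πr))
β=21°: printed 5.9735 | uniform 9.4500, cycloidal 5.9735, simple-harmonic 7.3711
β=36°: printed 18.7258 | uniform 16.2000, cycloidal 18.7258, simple-harmonic 17.6717
β=48°: printed 25.6869 | uniform 21.6000, cycloidal 25.6869, simple-harmonic 24.4217
only one law matches every sample → cycloidal

cycloidal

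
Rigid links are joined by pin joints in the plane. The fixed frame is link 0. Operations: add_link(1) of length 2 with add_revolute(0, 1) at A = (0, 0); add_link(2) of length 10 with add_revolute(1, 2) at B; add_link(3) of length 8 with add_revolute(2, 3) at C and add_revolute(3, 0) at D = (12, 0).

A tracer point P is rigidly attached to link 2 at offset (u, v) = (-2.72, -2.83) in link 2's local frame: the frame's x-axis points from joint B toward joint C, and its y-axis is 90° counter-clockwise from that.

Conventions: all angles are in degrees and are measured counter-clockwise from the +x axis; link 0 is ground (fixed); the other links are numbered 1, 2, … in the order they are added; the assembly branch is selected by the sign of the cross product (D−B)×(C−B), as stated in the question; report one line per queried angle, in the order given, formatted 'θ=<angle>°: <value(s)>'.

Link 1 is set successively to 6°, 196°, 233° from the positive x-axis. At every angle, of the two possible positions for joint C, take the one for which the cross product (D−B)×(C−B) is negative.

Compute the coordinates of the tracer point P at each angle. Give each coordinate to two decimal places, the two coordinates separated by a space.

A=(0,0), D=(12.00,0)
θ=6°: B = A + 2.00·(cos6°, sin6°) = (1.9890, 0.2091)
θ=6°: |BD| = 10.0131
θ=6°: circle(B,10.00) ∩ circle(D,8.00): a=6.8042, h=7.3282
θ=6°:   candidates: C₊=(8.9448,7.3936) cross=73.378; C₋=(8.6388,-7.2596) cross=-73.378
θ=6°:   branch - wants cross < 0 → take C=(8.6388,-7.2596) (cross=-73.378)
θ=6°: ex = (C−B)/|BC| = (0.6650,-0.7469); ey = (0.7469,0.6650)
θ=6°: P = B + -2.72·ex + -2.83·ey = (-1.9333,0.3587)
θ=196°: B = A + 2.00·(cos196°, sin196°) = (-1.9225, -0.5513)
θ=196°: |BD| = 13.9334
θ=196°: circle(B,10.00) ∩ circle(D,8.00): a=8.2586, h=5.6388
θ=196°:   candidates: C₊=(6.1065,5.4099) cross=78.568; C₋=(6.5527,-5.8589) cross=-78.568
θ=196°:   branch - wants cross < 0 → take C=(6.5527,-5.8589) (cross=-78.568)
θ=196°: ex = (C−B)/|BC| = (0.8475,-0.5308); ey = (0.5308,0.8475)
θ=196°: P = B + -2.72·ex + -2.83·ey = (-5.7298,-1.5061)
θ=233°: B = A + 2.00·(cos233°, sin233°) = (-1.2036, -1.5973)
θ=233°: |BD| = 13.2999
θ=233°: circle(B,10.00) ∩ circle(D,8.00): a=8.0033, h=5.9955
θ=233°:   candidates: C₊=(6.0217,5.3161) cross=79.740; C₋=(7.4618,-6.5882) cross=-79.740
θ=233°:   branch - wants cross < 0 → take C=(7.4618,-6.5882) (cross=-79.740)
θ=233°: ex = (C−B)/|BC| = (0.8665,-0.4991); ey = (0.4991,0.8665)
θ=233°: P = B + -2.72·ex + -2.83·ey = (-4.9731,-2.6921)

θ=6°: -1.93 0.36
θ=196°: -5.73 -1.51
θ=233°: -4.97 -2.69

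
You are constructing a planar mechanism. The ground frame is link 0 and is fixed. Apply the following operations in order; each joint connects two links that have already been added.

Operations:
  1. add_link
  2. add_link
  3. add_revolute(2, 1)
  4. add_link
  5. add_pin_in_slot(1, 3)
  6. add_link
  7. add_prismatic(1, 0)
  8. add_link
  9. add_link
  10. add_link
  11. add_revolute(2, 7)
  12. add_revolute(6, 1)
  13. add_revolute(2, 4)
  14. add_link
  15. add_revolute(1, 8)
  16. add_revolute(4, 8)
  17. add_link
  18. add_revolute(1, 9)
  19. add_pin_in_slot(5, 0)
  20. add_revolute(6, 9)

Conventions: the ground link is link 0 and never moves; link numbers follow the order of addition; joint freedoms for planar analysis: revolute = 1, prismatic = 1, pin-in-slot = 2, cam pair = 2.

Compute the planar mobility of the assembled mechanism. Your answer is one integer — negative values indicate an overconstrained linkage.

link 0 = ground. State L|J1|J2 = 1|0|0
+link1  2|0|0
+link2  3|0|0
R(2,1) f=1→J1  3|1|0
+link3  4|1|0
PS(1,3) f=2→J2  4|1|1
+link4  5|1|1
P(1,0) f=1→J1  5|2|1
+link5  6|2|1
+link6  7|2|1
+link7  8|2|1
R(2,7) f=1→J1  8|3|1
R(6,1) f=1→J1  8|4|1
R(2,4) f=1→J1  8|5|1
+link8  9|5|1
R(1,8) f=1→J1  9|6|1
R(4,8) f=1→J1  9|7|1
+link9  10|7|1
R(1,9) f=1→J1  10|8|1
PS(5,0) f=2→J2  10|8|2
R(6,9) f=1→J1  10|9|2
M = 3(10−1)−2·9−2 = 27−18−2 = 7

M = 7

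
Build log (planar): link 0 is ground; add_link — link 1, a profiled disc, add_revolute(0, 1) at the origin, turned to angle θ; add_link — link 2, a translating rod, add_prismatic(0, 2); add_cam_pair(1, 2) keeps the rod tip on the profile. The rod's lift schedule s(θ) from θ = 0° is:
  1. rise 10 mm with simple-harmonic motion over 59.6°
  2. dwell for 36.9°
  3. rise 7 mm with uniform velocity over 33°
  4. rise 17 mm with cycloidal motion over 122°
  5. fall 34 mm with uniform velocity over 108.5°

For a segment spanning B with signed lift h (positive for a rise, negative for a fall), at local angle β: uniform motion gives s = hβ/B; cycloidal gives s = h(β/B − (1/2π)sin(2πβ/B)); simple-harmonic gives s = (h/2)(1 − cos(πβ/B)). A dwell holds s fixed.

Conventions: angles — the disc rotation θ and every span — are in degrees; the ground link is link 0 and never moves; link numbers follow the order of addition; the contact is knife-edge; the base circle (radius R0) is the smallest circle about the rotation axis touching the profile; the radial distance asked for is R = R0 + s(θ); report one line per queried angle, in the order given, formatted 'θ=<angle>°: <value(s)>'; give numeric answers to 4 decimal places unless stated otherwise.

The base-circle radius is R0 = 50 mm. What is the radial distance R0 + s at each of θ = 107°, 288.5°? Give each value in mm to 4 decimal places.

seg 1 [0°–59.6°] simple-harmonic, h=10: full span → s += 10 → s = 10.0000
seg 2 [59.6°–96.5°] dwell: s stays 10.0000
seg 3 [96.5°–129.5°] uniform, h=7: θ=107° here. β=10.5, B=33. 7·10.5/33 = 2.2273 → s = 12.2273
seg 3 [96.5°–129.5°] uniform, h=7: full span → s += 7 → s = 17.0000
seg 4 [129.5°–251.5°] cycloidal, h=17: full span → s += 17 → s = 34.0000
seg 5 [251.5°–360°] uniform, h=-34: θ=288.5° here. β=37, B=108.5. -34·37/108.5 = -11.5945 → s = 22.4055
θ=107°: R = R0 + s = 50 + 12.2273 = 62.2273
θ=288.5°: R = R0 + s = 50 + 22.4055 = 72.4055

θ=107°: 62.2273
θ=288.5°: 72.4055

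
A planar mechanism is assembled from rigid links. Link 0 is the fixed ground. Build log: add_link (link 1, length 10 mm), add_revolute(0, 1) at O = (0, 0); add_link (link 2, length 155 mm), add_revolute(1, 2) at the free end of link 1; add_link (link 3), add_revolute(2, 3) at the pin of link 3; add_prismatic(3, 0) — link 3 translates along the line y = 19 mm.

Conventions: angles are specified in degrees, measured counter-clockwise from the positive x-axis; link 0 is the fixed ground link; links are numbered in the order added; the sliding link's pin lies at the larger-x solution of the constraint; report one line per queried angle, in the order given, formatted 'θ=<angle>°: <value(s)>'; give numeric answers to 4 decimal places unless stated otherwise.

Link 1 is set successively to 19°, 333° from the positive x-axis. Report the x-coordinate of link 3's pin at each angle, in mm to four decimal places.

geometry: r = 10 mm, L = 155 mm, e = 19 mm
θ=19°: crank pin P = (r cos θ, r sin θ) = (9.455186, 3.255682)
θ=19°: h = r sin θ − e = 3.255682 − 19 = -15.744318
θ=19°: x = r cos θ + √(L² − h²) = 9.455186 + 154.198302 = 163.653488
θ=333°: crank pin P = (r cos θ, r sin θ) = (8.910065, -4.539905)
θ=333°: h = r sin θ − e = -4.539905 − 19 = -23.539905
θ=333°: x = r cos θ + √(L² − h²) = 8.910065 + 153.202065 = 162.112131

θ=19°: 163.6535
θ=333°: 162.1121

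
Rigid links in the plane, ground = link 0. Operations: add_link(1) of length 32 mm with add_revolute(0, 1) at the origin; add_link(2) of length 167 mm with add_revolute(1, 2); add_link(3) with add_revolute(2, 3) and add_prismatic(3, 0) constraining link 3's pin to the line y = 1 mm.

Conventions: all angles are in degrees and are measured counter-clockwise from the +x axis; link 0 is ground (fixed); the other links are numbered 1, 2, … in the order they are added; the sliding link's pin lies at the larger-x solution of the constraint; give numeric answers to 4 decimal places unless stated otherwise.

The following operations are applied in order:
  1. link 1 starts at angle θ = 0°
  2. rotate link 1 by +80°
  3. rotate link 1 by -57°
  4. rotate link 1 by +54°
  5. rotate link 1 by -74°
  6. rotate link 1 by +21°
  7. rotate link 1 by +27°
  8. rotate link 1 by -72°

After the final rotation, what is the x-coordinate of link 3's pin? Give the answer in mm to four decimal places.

geometry: r = 32 mm, L = 167 mm, e = 1 mm; θ starts at 0°
rotate link 1 by +80°: θ ← 0° +80° = 80°
rotate link 1 by -57°: θ ← 80° -57° = 23°
rotate link 1 by +54°: θ ← 23° +54° = 77°
rotate link 1 by -74°: θ ← 77° -74° = 3°
rotate link 1 by +21°: θ ← 3° +21° = 24°
rotate link 1 by +27°: θ ← 24° +27° = 51°
rotate link 1 by -72°: θ ← 51° -72° = -21°
crank pin P = (r cos θ, r sin θ) = (29.874574, -11.467774)
h = r sin θ − e = -11.467774 − 1 = -12.467774
x = r cos θ + √(L² − h²) = 29.874574 + 166.533944 = 196.408518

196.4085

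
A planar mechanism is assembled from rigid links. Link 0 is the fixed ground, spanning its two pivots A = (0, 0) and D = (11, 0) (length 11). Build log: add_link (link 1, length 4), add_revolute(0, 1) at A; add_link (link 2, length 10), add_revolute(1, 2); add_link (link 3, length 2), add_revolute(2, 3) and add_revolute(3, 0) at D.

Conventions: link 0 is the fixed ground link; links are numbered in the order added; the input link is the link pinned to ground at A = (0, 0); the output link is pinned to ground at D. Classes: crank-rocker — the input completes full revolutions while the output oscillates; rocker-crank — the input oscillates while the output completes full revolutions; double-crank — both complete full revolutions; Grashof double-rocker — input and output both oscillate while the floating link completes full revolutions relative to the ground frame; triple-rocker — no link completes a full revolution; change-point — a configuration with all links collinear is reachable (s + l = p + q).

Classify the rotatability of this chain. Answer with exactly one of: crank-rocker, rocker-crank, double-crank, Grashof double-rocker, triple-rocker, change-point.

lengths: ground=11, input=4, coupler=10, output=2
sorted: s=2 (shortest), l=11 (longest), p+q=14
s + l = 13 vs p + q = 14
s + l < p + q (Grashof) with shortest = output link → rocker-crank

rocker-crank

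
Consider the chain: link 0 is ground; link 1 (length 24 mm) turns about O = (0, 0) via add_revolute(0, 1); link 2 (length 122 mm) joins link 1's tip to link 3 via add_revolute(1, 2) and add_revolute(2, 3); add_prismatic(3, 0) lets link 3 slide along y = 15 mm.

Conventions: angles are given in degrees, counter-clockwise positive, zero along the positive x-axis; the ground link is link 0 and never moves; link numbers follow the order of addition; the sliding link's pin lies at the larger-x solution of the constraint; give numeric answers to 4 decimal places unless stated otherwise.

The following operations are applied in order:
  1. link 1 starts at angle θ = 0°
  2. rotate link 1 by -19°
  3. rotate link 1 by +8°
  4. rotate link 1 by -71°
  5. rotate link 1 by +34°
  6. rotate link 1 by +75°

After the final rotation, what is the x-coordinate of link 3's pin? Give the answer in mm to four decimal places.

geometry: r = 24 mm, L = 122 mm, e = 15 mm; θ starts at 0°
rotate link 1 by -19°: θ ← 0° -19° = -19°
rotate link 1 by +8°: θ ← -19° +8° = -11°
rotate link 1 by -71°: θ ← -11° -71° = -82°
rotate link 1 by +34°: θ ← -82° +34° = -48°
rotate link 1 by +75°: θ ← -48° +75° = 27°
crank pin P = (r cos θ, r sin θ) = (21.384157, 10.895772)
h = r sin θ − e = 10.895772 − 15 = -4.104228
x = r cos θ + √(L² − h²) = 21.384157 + 121.930945 = 143.315101

143.3151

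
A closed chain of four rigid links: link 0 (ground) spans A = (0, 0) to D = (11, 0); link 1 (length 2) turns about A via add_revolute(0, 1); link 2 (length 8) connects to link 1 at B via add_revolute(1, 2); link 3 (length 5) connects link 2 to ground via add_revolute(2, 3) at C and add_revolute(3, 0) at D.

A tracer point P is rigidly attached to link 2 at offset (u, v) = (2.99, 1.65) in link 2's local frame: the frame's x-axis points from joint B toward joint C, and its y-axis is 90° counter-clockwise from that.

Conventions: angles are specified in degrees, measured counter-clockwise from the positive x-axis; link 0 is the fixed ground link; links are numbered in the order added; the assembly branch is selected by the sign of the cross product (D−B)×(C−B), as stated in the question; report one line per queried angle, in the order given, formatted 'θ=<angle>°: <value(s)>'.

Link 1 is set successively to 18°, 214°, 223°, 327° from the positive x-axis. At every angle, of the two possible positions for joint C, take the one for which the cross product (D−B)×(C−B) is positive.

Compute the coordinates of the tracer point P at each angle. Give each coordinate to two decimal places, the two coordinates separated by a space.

A=(0,0), D=(11.00,0)
θ=18°: B = A + 2.00·(cos18°, sin18°) = (1.9021, 0.6180)
θ=18°: |BD| = 9.1189
θ=18°: circle(B,8.00) ∩ circle(D,5.00): a=6.6979, h=4.3748
θ=18°:   candidates: C₊=(8.8811,4.5288) cross=39.893; C₋=(8.2881,-4.2006) cross=-39.893
θ=18°:   branch + wants cross > 0 → take C=(8.8811,4.5288) (cross=39.893)
θ=18°: ex = (C−B)/|BC| = (0.8724,0.4888); ey = (-0.4888,0.8724)
θ=18°: P = B + 2.99·ex + 1.65·ey = (3.7039,3.5191)
θ=214°: B = A + 2.00·(cos214°, sin214°) = (-1.6581, -1.1184)
θ=214°: |BD| = 12.7074
θ=214°: circle(B,8.00) ∩ circle(D,5.00): a=7.8882, h=1.3326
θ=214°:   candidates: C₊=(6.0823,0.9033) cross=16.934; C₋=(6.3168,-1.7515) cross=-16.934
θ=214°:   branch + wants cross > 0 → take C=(6.0823,0.9033) (cross=16.934)
θ=214°: ex = (C−B)/|BC| = (0.9675,0.2527); ey = (-0.2527,0.9675)
θ=214°: P = B + 2.99·ex + 1.65·ey = (0.8179,1.2337)
θ=223°: B = A + 2.00·(cos223°, sin223°) = (-1.4627, -1.3640)
θ=223°: |BD| = 12.5371
θ=223°: circle(B,8.00) ∩ circle(D,5.00): a=7.8239, h=1.6691
θ=223°:   candidates: C₊=(6.1332,1.1464) cross=20.926; C₋=(6.4964,-2.1720) cross=-20.926
θ=223°:   branch + wants cross > 0 → take C=(6.1332,1.1464) (cross=20.926)
θ=223°: ex = (C−B)/|BC| = (0.9495,0.3138); ey = (-0.3138,0.9495)
θ=223°: P = B + 2.99·ex + 1.65·ey = (0.8585,1.1409)
θ=327°: B = A + 2.00·(cos327°, sin327°) = (1.6773, -1.0893)
θ=327°: |BD| = 9.3861
θ=327°: circle(B,8.00) ∩ circle(D,5.00): a=6.7706, h=4.2614
θ=327°:   candidates: C₊=(7.9076,3.9290) cross=39.997; C₋=(8.8967,-4.5361) cross=-39.997
θ=327°:   branch + wants cross > 0 → take C=(7.9076,3.9290) (cross=39.997)
θ=327°: ex = (C−B)/|BC| = (0.7788,0.6273); ey = (-0.6273,0.7788)
θ=327°: P = B + 2.99·ex + 1.65·ey = (2.9709,2.0713)

θ=18°: 3.70 3.52
θ=214°: 0.82 1.23
θ=223°: 0.86 1.14
θ=327°: 2.97 2.07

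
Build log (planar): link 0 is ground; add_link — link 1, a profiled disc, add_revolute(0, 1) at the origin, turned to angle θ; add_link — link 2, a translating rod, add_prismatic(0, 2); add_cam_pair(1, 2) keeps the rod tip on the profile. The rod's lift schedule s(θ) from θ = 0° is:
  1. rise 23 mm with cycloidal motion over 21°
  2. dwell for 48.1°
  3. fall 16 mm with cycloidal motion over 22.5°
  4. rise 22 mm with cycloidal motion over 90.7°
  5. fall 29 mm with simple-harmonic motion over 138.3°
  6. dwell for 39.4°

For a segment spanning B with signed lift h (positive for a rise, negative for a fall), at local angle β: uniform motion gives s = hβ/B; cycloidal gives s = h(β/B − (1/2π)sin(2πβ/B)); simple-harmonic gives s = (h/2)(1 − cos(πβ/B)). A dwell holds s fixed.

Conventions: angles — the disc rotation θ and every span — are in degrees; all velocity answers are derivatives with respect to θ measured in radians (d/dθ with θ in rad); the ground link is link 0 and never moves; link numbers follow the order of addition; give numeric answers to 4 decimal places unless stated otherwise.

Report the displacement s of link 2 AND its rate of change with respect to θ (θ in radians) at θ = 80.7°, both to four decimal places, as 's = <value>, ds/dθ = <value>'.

seg 1 [0°–21°] cycloidal, h=23: full span → s += 23 → s = 23.0000
seg 2 [21°–69.1°] dwell: s stays 23.0000
seg 3 [69.1°–91.6°] cycloidal, h=-16: θ=80.7° here. β=11.6, B=22.5. -16·(0.5156 − sin(2π·0.5156)/(2π)) = -8.4974 → s = 14.5026
velocity in seg [69.1°–91.6°] (cycloidal), θ in radians: β = 11.6° = 0.2025 rad, B = 22.5° = 0.3927 rad; ds/dθ = (h/B)(1 − cos(2πβ/B)) = ((-16)/0.3927)(1 − cos(2π·0.5156)) = -81.292878 mm/rad

s = 14.5026, ds/dθ = -81.2929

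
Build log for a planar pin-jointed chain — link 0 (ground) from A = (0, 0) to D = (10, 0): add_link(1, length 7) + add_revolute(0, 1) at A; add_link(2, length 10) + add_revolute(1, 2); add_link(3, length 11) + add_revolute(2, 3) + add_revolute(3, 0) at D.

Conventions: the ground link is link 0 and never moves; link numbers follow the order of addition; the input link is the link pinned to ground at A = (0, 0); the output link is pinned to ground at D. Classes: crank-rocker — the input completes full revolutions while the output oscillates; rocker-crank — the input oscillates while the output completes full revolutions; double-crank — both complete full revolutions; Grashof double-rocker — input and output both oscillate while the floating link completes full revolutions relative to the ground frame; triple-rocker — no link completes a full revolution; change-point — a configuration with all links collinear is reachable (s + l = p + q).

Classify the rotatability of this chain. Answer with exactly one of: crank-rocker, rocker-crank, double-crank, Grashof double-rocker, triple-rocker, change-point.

lengths: ground=10, input=7, coupler=10, output=11
sorted: s=7 (shortest), l=11 (longest), p+q=20
s + l = 18 vs p + q = 20
s + l < p + q (Grashof) with shortest = input link → crank-rocker

crank-rocker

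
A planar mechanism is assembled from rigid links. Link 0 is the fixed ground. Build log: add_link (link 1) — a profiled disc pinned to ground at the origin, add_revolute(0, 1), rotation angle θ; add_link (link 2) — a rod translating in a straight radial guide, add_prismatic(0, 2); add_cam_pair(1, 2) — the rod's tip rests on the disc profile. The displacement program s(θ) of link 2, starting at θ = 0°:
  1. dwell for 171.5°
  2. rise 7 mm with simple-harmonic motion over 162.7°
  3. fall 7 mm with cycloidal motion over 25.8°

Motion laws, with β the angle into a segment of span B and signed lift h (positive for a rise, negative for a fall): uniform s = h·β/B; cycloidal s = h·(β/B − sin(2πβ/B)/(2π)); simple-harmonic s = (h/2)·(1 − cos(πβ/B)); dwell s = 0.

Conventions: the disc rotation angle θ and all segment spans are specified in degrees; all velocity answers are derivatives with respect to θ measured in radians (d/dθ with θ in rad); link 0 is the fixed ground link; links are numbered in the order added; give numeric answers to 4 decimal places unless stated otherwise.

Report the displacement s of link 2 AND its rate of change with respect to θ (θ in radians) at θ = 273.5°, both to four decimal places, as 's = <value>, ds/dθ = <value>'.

seg 1 [0°–171.5°] dwell: s stays 0.0000
seg 2 [171.5°–334.2°] simple-harmonic, h=7: θ=273.5° here. β=102, B=162.7. 7/2·(1 − cos(π·0.6269)) = 4.8589 → s = 4.8589
velocity in seg [171.5°–334.2°] (simple-harmonic), θ in radians: β = 102° = 1.7802 rad, B = 162.7° = 2.8397 rad; ds/dθ = (πh/(2B)) sin(πβ/B) = (π·7/(2·2.8397)) sin(π·0.6269) = 3.568400 mm/rad

s = 4.8589, ds/dθ = 3.5684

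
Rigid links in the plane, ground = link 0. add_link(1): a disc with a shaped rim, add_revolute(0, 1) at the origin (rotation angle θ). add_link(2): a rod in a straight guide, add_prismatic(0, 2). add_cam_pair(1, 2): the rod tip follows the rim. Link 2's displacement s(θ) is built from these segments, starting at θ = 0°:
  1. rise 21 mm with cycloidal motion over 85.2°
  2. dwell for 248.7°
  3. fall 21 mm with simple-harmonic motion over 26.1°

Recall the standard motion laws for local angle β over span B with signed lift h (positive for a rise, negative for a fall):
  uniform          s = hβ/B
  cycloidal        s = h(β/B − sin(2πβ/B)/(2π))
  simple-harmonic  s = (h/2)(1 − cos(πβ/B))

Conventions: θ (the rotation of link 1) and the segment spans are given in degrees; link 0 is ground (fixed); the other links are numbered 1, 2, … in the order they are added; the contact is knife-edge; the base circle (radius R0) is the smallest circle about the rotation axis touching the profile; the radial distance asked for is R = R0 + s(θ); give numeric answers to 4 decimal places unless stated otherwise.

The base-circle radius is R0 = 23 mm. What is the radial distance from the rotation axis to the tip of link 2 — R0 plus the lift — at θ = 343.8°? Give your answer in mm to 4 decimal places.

segment 1 (0° to 85.2°, cycloidal, h = 21) is passed completely: s = 0.0000 + (21) = 21.0000
segment 2 (85.2° to 333.9°, dwell): s unchanged at 21.0000
θ = 343.8° falls in segment 3 (333.9° to 360°, simple-harmonic, h = -21): β = 343.8 − 333.9 = 9.9°, B = 26.1°; Δs = -21/2·(1 − cos(π·0.3793)) = -6.6135; s = 21.0000 − 6.6135 = 14.3865
R = R0 + s = 23 + 14.3865 = 37.3865

37.3865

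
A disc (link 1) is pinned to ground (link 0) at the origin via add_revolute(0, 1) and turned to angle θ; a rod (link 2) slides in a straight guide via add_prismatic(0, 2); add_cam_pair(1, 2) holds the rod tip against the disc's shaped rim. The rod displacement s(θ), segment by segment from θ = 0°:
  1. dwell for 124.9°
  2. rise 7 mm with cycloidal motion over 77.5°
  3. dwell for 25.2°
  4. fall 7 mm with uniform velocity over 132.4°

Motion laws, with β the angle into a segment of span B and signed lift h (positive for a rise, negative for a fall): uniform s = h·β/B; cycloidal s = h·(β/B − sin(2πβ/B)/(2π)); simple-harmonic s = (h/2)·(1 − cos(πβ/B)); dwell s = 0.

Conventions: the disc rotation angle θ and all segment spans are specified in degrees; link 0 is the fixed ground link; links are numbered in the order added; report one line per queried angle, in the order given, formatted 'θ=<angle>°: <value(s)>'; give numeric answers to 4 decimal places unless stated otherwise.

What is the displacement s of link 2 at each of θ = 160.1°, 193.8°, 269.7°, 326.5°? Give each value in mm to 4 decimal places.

segment 1 (0° to 124.9°, dwell): s unchanged at 0.0000
θ = 160.1° falls in segment 2 (124.9° to 202.4°, cycloidal, h = 7): β = 160.1 − 124.9 = 35.2°, B = 77.5°; Δs = 7·(0.4542 − sin(2π·0.4542)/(2π)) = 2.8631; s = 0.0000 + 2.8631 = 2.8631
θ = 193.8° falls in segment 2 (124.9° to 202.4°, cycloidal, h = 7): β = 193.8 − 124.9 = 68.9°, B = 77.5°; Δs = 7·(0.8890 − sin(2π·0.8890)/(2π)) = 6.9386; s = 0.0000 + 6.9386 = 6.9386
segment 2 (124.9° to 202.4°, cycloidal, h = 7) is passed completely: s = 0.0000 + (7) = 7.0000
segment 3 (202.4° to 227.6°, dwell): s unchanged at 7.0000
θ = 269.7° falls in segment 4 (227.6° to 360°, uniform, h = -7): β = 269.7 − 227.6 = 42.1°, B = 132.4°; Δs = -7·42.1/132.4 = -2.2258; s = 7.0000 − 2.2258 = 4.7742
θ = 326.5° falls in segment 4 (227.6° to 360°, uniform, h = -7): β = 326.5 − 227.6 = 98.9°, B = 132.4°; Δs = -7·98.9/132.4 = -5.2289; s = 7.0000 − 5.2289 = 1.7711

θ=160.1°: 2.8631
θ=193.8°: 6.9386
θ=269.7°: 4.7742
θ=326.5°: 1.7711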